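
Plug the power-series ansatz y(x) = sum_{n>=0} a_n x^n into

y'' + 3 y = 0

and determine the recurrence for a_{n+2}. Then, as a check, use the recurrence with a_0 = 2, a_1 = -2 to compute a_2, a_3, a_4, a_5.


Substitute y = sum_n a_n x^n into y'' + (const) y = 0.
y''(x) = sum_{n>=0} (n+2)(n+1) a_{n+2} x^n.
The ODE becomes sum_n [(n+2)(n+1) a_{n+2} + 3 a_n] x^n = 0.
Setting each coefficient to zero gives the recurrence:
  (n+2)(n+1) a_{n+2} + 3 a_n = 0,
  a_{n+2} = -3 / ((n+1)(n+2)) a_n.

Check with a_0 = 2, a_1 = -2 (apply the recurrence for n = 0, 1, 2, 3): a_0 = 2, a_1 = -2, a_2 = -3, a_3 = 1, a_4 = 3/4, a_5 = -3/20.

a_{n+2} = -3/((n+1)(n+2)) * a_n; check: a_0 = 2, a_1 = -2, a_2 = -3, a_3 = 1, a_4 = 3/4, a_5 = -3/20


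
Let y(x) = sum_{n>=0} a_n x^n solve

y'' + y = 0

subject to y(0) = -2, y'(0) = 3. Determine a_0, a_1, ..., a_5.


Ansatz: y(x) = sum_{n>=0} a_n x^n, so y'(x) = sum_{n>=1} n a_n x^(n-1) and y''(x) = sum_{n>=2} n(n-1) a_n x^(n-2).
Substitute into P(x) y'' + Q(x) y' + R(x) y = 0 with P(x) = 1, Q(x) = 0, R(x) = 1, and match powers of x.
Initial conditions: a_0 = -2, a_1 = 3.
Setting the coefficient of each power of x to zero and solving order by order (substituting the coefficients already found):
  x^0: 2 a_2 + a_0 = 0  ->  2 a_2 = -a_0 = 2  ->  a_2 = 1
  x^1: 6 a_3 + a_1 = 0  ->  6 a_3 = -a_1 = -3  ->  a_3 = -1/2
  x^2: 12 a_4 + a_2 = 0  ->  12 a_4 = -a_2 = -1  ->  a_4 = -1/12
  x^3: 20 a_5 + a_3 = 0  ->  20 a_5 = -a_3 = 1/2  ->  a_5 = 1/40
Truncated series: y(x) = -2 + 3 x + x^2 - (1/2) x^3 - (1/12) x^4 + (1/40) x^5 + O(x^6).

a_0 = -2; a_1 = 3; a_2 = 1; a_3 = -1/2; a_4 = -1/12; a_5 = 1/40


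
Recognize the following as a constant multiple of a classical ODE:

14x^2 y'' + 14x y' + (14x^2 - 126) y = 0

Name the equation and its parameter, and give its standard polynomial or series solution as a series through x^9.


All three coefficients share the factor 14; dividing through by 14 gives  x^2 y'' + x y' + (x^2 - 9) y = 0.
This matches the Bessel equation x^2 y'' + x y' + (x^2 - nu^2) y = 0 with nu^2 = 9, so nu = 3; the solution bounded at x = 0 is J_3(x).
Frobenius at x = 0: indicial roots ±nu; for r = nu the recurrence k(k + 2nu) c_k = -c_{k-2} gives the standard series J_nu(x) = sum_{k>=0} (-1)^k / (k! (k+nu)!) (x/2)^(2k+nu). Evaluate the first 4 terms:
  k = 0: (-1)^0 / (0! * 3! * 2^3) x^3 = 1/(1*6*8) x^3 = (1/48) x^3
  k = 1: (-1)^1 / (1! * 4! * 2^5) x^5 = -1/(1*24*32) x^5 = (-1/768) x^5
  k = 2: (-1)^2 / (2! * 5! * 2^7) x^7 = 1/(2*120*128) x^7 = (1/30720) x^7
  k = 3: (-1)^3 / (3! * 6! * 2^9) x^9 = -1/(6*720*512) x^9 = (-1/2211840) x^9
Hence J_3(x) = -x^9/2211840 + x^7/30720 - x^5/768 + x^3/48 + ....

J_3(x); series = -x^9/2211840 + x^7/30720 - x^5/768 + x^3/48


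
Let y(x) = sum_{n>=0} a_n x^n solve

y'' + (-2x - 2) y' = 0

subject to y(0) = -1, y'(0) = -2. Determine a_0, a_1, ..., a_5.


Ansatz: y(x) = sum_{n>=0} a_n x^n, so y'(x) = sum_{n>=1} n a_n x^(n-1) and y''(x) = sum_{n>=2} n(n-1) a_n x^(n-2).
Substitute into P(x) y'' + Q(x) y' + R(x) y = 0 with P(x) = 1, Q(x) = -2x - 2, R(x) = 0, and match powers of x.
Initial conditions: a_0 = -1, a_1 = -2.
Setting the coefficient of each power of x to zero and solving order by order (substituting the coefficients already found):
  x^0: 2 a_2 - 2 a_1 = 0  ->  2 a_2 = 2 a_1 = -4  ->  a_2 = -2
  x^1: 6 a_3 - 4 a_2 - 2 a_1 = 0  ->  6 a_3 = 4 a_2 + 2 a_1 = -12  ->  a_3 = -2
  x^2: 12 a_4 - 6 a_3 - 4 a_2 = 0  ->  12 a_4 = 6 a_3 + 4 a_2 = -20  ->  a_4 = -5/3
  x^3: 20 a_5 - 8 a_4 - 6 a_3 = 0  ->  20 a_5 = 8 a_4 + 6 a_3 = -76/3  ->  a_5 = -19/15
Truncated series: y(x) = -1 - 2 x - 2 x^2 - 2 x^3 - (5/3) x^4 - (19/15) x^5 + O(x^6).

a_0 = -1; a_1 = -2; a_2 = -2; a_3 = -2; a_4 = -5/3; a_5 = -19/15


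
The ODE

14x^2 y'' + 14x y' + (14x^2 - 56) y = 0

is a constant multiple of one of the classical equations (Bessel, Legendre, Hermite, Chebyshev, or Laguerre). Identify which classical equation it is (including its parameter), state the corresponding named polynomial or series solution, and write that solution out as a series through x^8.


All three coefficients share the factor 14; dividing through by 14 gives  x^2 y'' + x y' + (x^2 - 4) y = 0.
This matches the Bessel equation x^2 y'' + x y' + (x^2 - nu^2) y = 0 with nu^2 = 4, so nu = 2; the solution bounded at x = 0 is J_2(x).
Frobenius at x = 0: indicial roots ±nu; for r = nu the recurrence k(k + 2nu) c_k = -c_{k-2} gives the standard series J_nu(x) = sum_{k>=0} (-1)^k / (k! (k+nu)!) (x/2)^(2k+nu). Evaluate the first 4 terms:
  k = 0: (-1)^0 / (0! * 2! * 2^2) x^2 = 1/(1*2*4) x^2 = (1/8) x^2
  k = 1: (-1)^1 / (1! * 3! * 2^4) x^4 = -1/(1*6*16) x^4 = (-1/96) x^4
  k = 2: (-1)^2 / (2! * 4! * 2^6) x^6 = 1/(2*24*64) x^6 = (1/3072) x^6
  k = 3: (-1)^3 / (3! * 5! * 2^8) x^8 = -1/(6*120*256) x^8 = (-1/184320) x^8
Hence J_2(x) = -x^8/184320 + x^6/3072 - x^4/96 + x^2/8 + ....

J_2(x); series = -x^8/184320 + x^6/3072 - x^4/96 + x^2/8


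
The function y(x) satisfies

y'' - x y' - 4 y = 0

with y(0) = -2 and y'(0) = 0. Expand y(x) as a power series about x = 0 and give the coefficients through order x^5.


Ansatz: y(x) = sum_{n>=0} a_n x^n, so y'(x) = sum_{n>=1} n a_n x^(n-1) and y''(x) = sum_{n>=2} n(n-1) a_n x^(n-2).
Substitute into P(x) y'' + Q(x) y' + R(x) y = 0 with P(x) = 1, Q(x) = -x, R(x) = -4, and match powers of x.
Initial conditions: a_0 = -2, a_1 = 0.
Setting the coefficient of each power of x to zero and solving order by order (substituting the coefficients already found):
  x^0: 2 a_2 - 4 a_0 = 0  ->  2 a_2 = 4 a_0 = -8  ->  a_2 = -4
  x^1: 6 a_3 - 5 a_1 = 0  ->  6 a_3 = 5 a_1 = 0  ->  a_3 = 0
  x^2: 12 a_4 - 6 a_2 = 0  ->  12 a_4 = 6 a_2 = -24  ->  a_4 = -2
  x^3: 20 a_5 - 7 a_3 = 0  ->  20 a_5 = 7 a_3 = 0  ->  a_5 = 0
Truncated series: y(x) = -2 - 4 x^2 - 2 x^4 + O(x^6).

a_0 = -2; a_1 = 0; a_2 = -4; a_3 = 0; a_4 = -2; a_5 = 0


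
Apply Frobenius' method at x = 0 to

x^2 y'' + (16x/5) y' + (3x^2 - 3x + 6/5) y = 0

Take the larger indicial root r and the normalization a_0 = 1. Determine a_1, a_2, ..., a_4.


Write in Frobenius form y'' + (p(x)/x) y' + (q(x)/x^2) y = 0:
  p(x) = 16/5,  q(x) = 3x^2 - 3x + 6/5.
Indicial equation: r(r-1) + (16/5) r + (6/5) = 0 -> roots r_1 = -1, r_2 = -6/5.
Take r = r_1 = -1. Let y(x) = x^r sum_{n>=0} a_n x^n with a_0 = 1.
Substitute y = x^r sum a_n x^n and match x^{r+n}. The recurrence is
  D(n) a_n - 3 a_{n-1} + 3 a_{n-2} = 0,  where D(n) = (r+n)(r+n-1) + (16/5)(r+n) + (6/5).
  a_n = [3 a_{n-1} - 3 a_{n-2}] / D(n).
Since the indicial polynomial factors as (r - r_1)(r - r_2), D(n) = (r_1 + n - r_1)(r_1 + n - r_2) = n(n + 1/5).
Evaluating step by step (a_0 = 1):
  n = 1: D(1) = 1(1 + 1/5) = 6/5; numerator = 3(1) = 3; a_1 = (3)/(6/5) = 5/2
  n = 2: D(2) = 2(2 + 1/5) = 22/5; numerator = 3(5/2) - 3(1) = 9/2; a_2 = (9/2)/(22/5) = 45/44
  n = 3: D(3) = 3(3 + 1/5) = 48/5; numerator = 3(45/44) - 3(5/2) = -195/44; a_3 = (-195/44)/(48/5) = -325/704
  n = 4: D(4) = 4(4 + 1/5) = 84/5; numerator = 3(-325/704) - 3(45/44) = -285/64; a_4 = (-285/64)/(84/5) = -475/1792

r = -1; a_0 = 1; a_1 = 5/2; a_2 = 45/44; a_3 = -325/704; a_4 = -475/1792


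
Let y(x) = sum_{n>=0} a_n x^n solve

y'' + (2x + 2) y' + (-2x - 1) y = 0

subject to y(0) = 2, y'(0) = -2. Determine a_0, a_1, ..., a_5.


Ansatz: y(x) = sum_{n>=0} a_n x^n, so y'(x) = sum_{n>=1} n a_n x^(n-1) and y''(x) = sum_{n>=2} n(n-1) a_n x^(n-2).
Substitute into P(x) y'' + Q(x) y' + R(x) y = 0 with P(x) = 1, Q(x) = 2x + 2, R(x) = -2x - 1, and match powers of x.
Initial conditions: a_0 = 2, a_1 = -2.
Setting the coefficient of each power of x to zero and solving order by order (substituting the coefficients already found):
  x^0: 2 a_2 + 2 a_1 - a_0 = 0  ->  2 a_2 = -2 a_1 + a_0 = 6  ->  a_2 = 3
  x^1: 6 a_3 + 4 a_2 + a_1 - 2 a_0 = 0  ->  6 a_3 = -4 a_2 - a_1 + 2 a_0 = -6  ->  a_3 = -1
  x^2: 12 a_4 + 6 a_3 + 3 a_2 - 2 a_1 = 0  ->  12 a_4 = -6 a_3 - 3 a_2 + 2 a_1 = -7  ->  a_4 = -7/12
  x^3: 20 a_5 + 8 a_4 + 5 a_3 - 2 a_2 = 0  ->  20 a_5 = -8 a_4 - 5 a_3 + 2 a_2 = 47/3  ->  a_5 = 47/60
Truncated series: y(x) = 2 - 2 x + 3 x^2 - x^3 - (7/12) x^4 + (47/60) x^5 + O(x^6).

a_0 = 2; a_1 = -2; a_2 = 3; a_3 = -1; a_4 = -7/12; a_5 = 47/60


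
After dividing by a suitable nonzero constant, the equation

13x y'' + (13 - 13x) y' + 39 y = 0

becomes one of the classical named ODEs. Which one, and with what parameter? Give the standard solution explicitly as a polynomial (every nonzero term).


All three coefficients share the factor 13; dividing through by 13 gives  x y'' + (1 - x) y' + 3 y = 0.
This matches the Laguerre equation x y'' + (1 - x) y' + n y = 0 with n = 3; the polynomial solution is L_3(x).
With y = sum_k a_k x^k, matching x^k gives (k+1)k a_{k+1} + (k+1) a_{k+1} - k a_k + n a_k = 0, i.e. (k+1)^2 a_{k+1} = (k - n) a_k = (k - 3) a_k. The right side vanishes at k = 3, so the series terminates at degree 3.
Standard normalization L_n(0) = 1 gives a_0 = 1. Work upward with a_{k+1} = (k - 3) a_k / (k+1)^2:
  a_1 = (0 - 3)(1) / 1^2 = -3/1 = -3
  a_2 = (1 - 3)(-3) / 2^2 = 6/4 = 3/2
  a_3 = (2 - 3)(3/2) / 3^2 = (-3/2)/9 = -1/6
Hence L_3(x) = -x^3/6 + 3 x^2/2 - 3 x + 1.

L_3(x); series = -x^3/6 + 3 x^2/2 - 3 x + 1


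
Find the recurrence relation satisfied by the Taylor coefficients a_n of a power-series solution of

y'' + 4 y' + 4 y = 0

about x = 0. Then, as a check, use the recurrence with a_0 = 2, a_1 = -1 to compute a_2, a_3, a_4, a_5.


Substitute y = sum_n a_n x^n.
y''(x) has coefficient (n+2)(n+1) a_{n+2} at x^n;
4 y'(x) has coefficient 4 (n+1) a_{n+1} at x^n;
4 y(x) has coefficient 4 a_n at x^n.
Matching x^n: (n+2)(n+1) a_{n+2} + 4 (n+1) a_{n+1} + 4 a_n = 0.
Thus a_{n+2} = [-4 (n+1) a_{n+1} - 4 a_n] / ((n+1)(n+2)).

Check with a_0 = 2, a_1 = -1 (apply the recurrence for n = 0, 1, 2, 3): a_0 = 2, a_1 = -1, a_2 = -2, a_3 = 10/3, a_4 = -8/3, a_5 = 22/15.

a_(n+2) = [-4 (n+1) a_(n+1) - 4 a_n] / ((n+1)(n+2)); check: a_0 = 2, a_1 = -1, a_2 = -2, a_3 = 10/3, a_4 = -8/3, a_5 = 22/15


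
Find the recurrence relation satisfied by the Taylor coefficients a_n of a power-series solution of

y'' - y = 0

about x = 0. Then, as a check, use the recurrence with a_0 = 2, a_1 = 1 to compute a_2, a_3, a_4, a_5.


Substitute y = sum_n a_n x^n into y'' + (const) y = 0.
y''(x) = sum_{n>=0} (n+2)(n+1) a_{n+2} x^n.
The ODE becomes sum_n [(n+2)(n+1) a_{n+2} - 1 a_n] x^n = 0.
Setting each coefficient to zero gives the recurrence:
  (n+2)(n+1) a_{n+2} - 1 a_n = 0,
  a_{n+2} = 1 / ((n+1)(n+2)) a_n.

Check with a_0 = 2, a_1 = 1 (apply the recurrence for n = 0, 1, 2, 3): a_0 = 2, a_1 = 1, a_2 = 1, a_3 = 1/6, a_4 = 1/12, a_5 = 1/120.

a_{n+2} = 1/((n+1)(n+2)) * a_n; check: a_0 = 2, a_1 = 1, a_2 = 1, a_3 = 1/6, a_4 = 1/12, a_5 = 1/120


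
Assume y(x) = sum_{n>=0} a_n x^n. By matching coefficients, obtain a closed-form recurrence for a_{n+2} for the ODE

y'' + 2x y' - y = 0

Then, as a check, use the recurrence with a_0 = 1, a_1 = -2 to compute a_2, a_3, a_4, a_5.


Substitute y = sum_n a_n x^n.
y''(x) has coefficient (n+2)(n+1) a_{n+2} at x^n;
2 x y'(x) has coefficient 2 n a_n at x^n (shift);
-y(x) has coefficient -1 a_n at x^n.
Matching x^n: (n+2)(n+1) a_{n+2} + (2n - 1) a_n = 0.
Thus a_{n+2} = (-2n + 1) / ((n+1)(n+2)) * a_n.

Check with a_0 = 1, a_1 = -2 (apply the recurrence for n = 0, 1, 2, 3): a_0 = 1, a_1 = -2, a_2 = 1/2, a_3 = 1/3, a_4 = -1/8, a_5 = -1/12.

a_(n+2) = (-2n + 1) / ((n+1)(n+2)) * a_n; check: a_0 = 1, a_1 = -2, a_2 = 1/2, a_3 = 1/3, a_4 = -1/8, a_5 = -1/12


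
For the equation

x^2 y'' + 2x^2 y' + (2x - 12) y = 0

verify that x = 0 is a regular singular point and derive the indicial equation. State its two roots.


Divide by x^2 to reach normal form y'' + P_1(x) y' + P_2(x) y = 0 with P_1(x) = 2 and P_2(x) = 2/x - 12/x^2.
x = 0 is a singular point because the y-coefficient 2/x - 12/x^2 has a pole at x = 0.
It is a regular singular point because x P_1(x) = p(x) = 2x and x^2 P_2(x) = q(x) = 2x - 12 are polynomials, hence analytic at x = 0.
p(0) = 0,  q(0) = -12.
Indicial equation: r(r-1) + p(0) r + q(0) = 0, i.e. r^2 + (p(0) - 1) r + q(0) = 0, i.e. r^2 - 1 r - 12 = 0.
Discriminant: (-1)^2 - 4(-12) = 49, so r = (1 ± 7)/2.
Solving: r_1 = 4, r_2 = -3.

indicial: r^2 - 1 r - 12 = 0; roots r_1 = 4, r_2 = -3


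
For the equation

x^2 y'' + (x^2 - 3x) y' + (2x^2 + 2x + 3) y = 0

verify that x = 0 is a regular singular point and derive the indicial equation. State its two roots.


Divide by x^2 to reach normal form y'' + P_1(x) y' + P_2(x) y = 0 with P_1(x) = 1 - 3/x and P_2(x) = 2 + 2/x + 3/x^2.
x = 0 is a singular point because the y'-coefficient 1 - 3/x has a pole at x = 0 and the y-coefficient 2 + 2/x + 3/x^2 has a pole at x = 0.
It is a regular singular point because x P_1(x) = p(x) = x - 3 and x^2 P_2(x) = q(x) = 2x^2 + 2x + 3 are polynomials, hence analytic at x = 0.
p(0) = -3,  q(0) = 3.
Indicial equation: r(r-1) + p(0) r + q(0) = 0, i.e. r^2 + (p(0) - 1) r + q(0) = 0, i.e. r^2 - 4 r + 3 = 0.
Discriminant: (-4)^2 - 4(3) = 4, so r = (4 ± 2)/2.
Solving: r_1 = 3, r_2 = 1.

indicial: r^2 - 4 r + 3 = 0; roots r_1 = 3, r_2 = 1


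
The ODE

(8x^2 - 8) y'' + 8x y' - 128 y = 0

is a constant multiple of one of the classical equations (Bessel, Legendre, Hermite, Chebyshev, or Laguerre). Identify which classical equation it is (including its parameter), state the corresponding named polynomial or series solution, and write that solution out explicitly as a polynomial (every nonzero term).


All three coefficients share the factor -8; dividing through by -8 gives  (1 - x^2) y'' - x y' + 16 y = 0.
This matches the Chebyshev equation (1 - x^2) y'' - x y' + n^2 y = 0 (note the -x y' term, not -2x y') with n^2 = 16, so n = 4; the polynomial solution is T_4(x).
With y = sum_k a_k x^k, matching x^k gives (k+2)(k+1) a_{k+2} = (k^2 - n^2) a_k = (k - 4)(k + 4) a_k. The right side vanishes at k = 4, so the series with the parity of 4 terminates at degree 4.
Standard normalization: leading coefficient of T_n is 2^(n-1), so a_4 = 2^3 = 8. Work downward with a_k = (k+1)(k+2) a_{k+2} / ((k - 4)(k + 4)):
  a_2 = (3)(4)(8) / ((2 - 4)(2 + 4)) = 96/(-12) = -8
  a_0 = (1)(2)(-8) / ((0 - 4)(0 + 4)) = -16/(-16) = 1
Hence T_4(x) = 8 x^4 - 8 x^2 + 1.

T_4(x); series = 8 x^4 - 8 x^2 + 1


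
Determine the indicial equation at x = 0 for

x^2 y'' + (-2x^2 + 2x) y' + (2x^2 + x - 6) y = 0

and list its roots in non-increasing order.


Divide by x^2 to reach normal form y'' + P_1(x) y' + P_2(x) y = 0 with P_1(x) = -2 + 2/x and P_2(x) = 2 + 1/x - 6/x^2.
x = 0 is a singular point because the y'-coefficient -2 + 2/x has a pole at x = 0 and the y-coefficient 2 + 1/x - 6/x^2 has a pole at x = 0.
It is a regular singular point because x P_1(x) = p(x) = 2 - 2x and x^2 P_2(x) = q(x) = 2x^2 + x - 6 are polynomials, hence analytic at x = 0.
p(0) = 2,  q(0) = -6.
Indicial equation: r(r-1) + p(0) r + q(0) = 0, i.e. r^2 + (p(0) - 1) r + q(0) = 0, i.e. r^2 + 1 r - 6 = 0.
Discriminant: (1)^2 - 4(-6) = 25, so r = (-1 ± 5)/2.
Solving: r_1 = 2, r_2 = -3.

indicial: r^2 + 1 r - 6 = 0; roots r_1 = 2, r_2 = -3


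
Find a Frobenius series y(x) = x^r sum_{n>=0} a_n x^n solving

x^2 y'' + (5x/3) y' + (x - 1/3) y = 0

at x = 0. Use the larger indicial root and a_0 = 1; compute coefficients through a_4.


Write in Frobenius form y'' + (p(x)/x) y' + (q(x)/x^2) y = 0:
  p(x) = 5/3,  q(x) = x - 1/3.
Indicial equation: r(r-1) + (5/3) r + (-1/3) = 0 -> roots r_1 = 1/3, r_2 = -1.
Take r = r_1 = 1/3. Let y(x) = x^r sum_{n>=0} a_n x^n with a_0 = 1.
Substitute y = x^r sum a_n x^n and match x^{r+n}. The recurrence is
  D(n) a_n + 1 a_{n-1} = 0,  where D(n) = (r+n)(r+n-1) + (5/3)(r+n) + (-1/3).
  a_n = -1 / D(n) * a_{n-1}.
Since the indicial polynomial factors as (r - r_1)(r - r_2), D(n) = (r_1 + n - r_1)(r_1 + n - r_2) = n(n + 4/3).
Evaluating step by step (a_0 = 1):
  n = 1: D(1) = 1(1 + 4/3) = 7/3; numerator = -1(1) = -1; a_1 = (-1)/(7/3) = -3/7
  n = 2: D(2) = 2(2 + 4/3) = 20/3; numerator = -1(-3/7) = 3/7; a_2 = (3/7)/(20/3) = 9/140
  n = 3: D(3) = 3(3 + 4/3) = 13; numerator = -1(9/140) = -9/140; a_3 = (-9/140)/(13) = -9/1820
  n = 4: D(4) = 4(4 + 4/3) = 64/3; numerator = -1(-9/1820) = 9/1820; a_4 = (9/1820)/(64/3) = 27/116480

r = 1/3; a_0 = 1; a_1 = -3/7; a_2 = 9/140; a_3 = -9/1820; a_4 = 27/116480


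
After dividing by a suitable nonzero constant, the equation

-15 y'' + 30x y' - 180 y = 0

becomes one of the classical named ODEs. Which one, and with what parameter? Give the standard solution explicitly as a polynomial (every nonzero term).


All three coefficients share the factor -15; dividing through by -15 gives  y'' - 2x y' + 12 y = 0.
This matches the Hermite equation y'' - 2x y' + 2n y = 0 with 2n = 12, so n = 6; the polynomial solution is H_6(x).
With y = sum_k a_k x^k, matching x^k gives (k+2)(k+1) a_{k+2} = 2(k - n) a_k = 2(k - 6) a_k. The right side vanishes at k = 6, so the series with the parity of 6 terminates at degree 6.
Standard normalization: leading coefficient of H_n is 2^n, so a_6 = 2^6 = 64. Work downward with a_k = (k+1)(k+2) a_{k+2} / (2(k - n)):
  a_4 = (5)(6)(64) / (2(4 - 6)) = 1920/(-4) = -480
  a_2 = (3)(4)(-480) / (2(2 - 6)) = -5760/(-8) = 720
  a_0 = (1)(2)(720) / (2(0 - 6)) = 1440/(-12) = -120
Hence H_6(x) = 64 x^6 - 480 x^4 + 720 x^2 - 120.

H_6(x); series = 64 x^6 - 480 x^4 + 720 x^2 - 120


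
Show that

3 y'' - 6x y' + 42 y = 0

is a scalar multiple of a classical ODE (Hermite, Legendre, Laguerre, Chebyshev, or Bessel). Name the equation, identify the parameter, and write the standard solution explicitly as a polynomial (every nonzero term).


All three coefficients share the factor 3; dividing through by 3 gives  y'' - 2x y' + 14 y = 0.
This matches the Hermite equation y'' - 2x y' + 2n y = 0 with 2n = 14, so n = 7; the polynomial solution is H_7(x).
With y = sum_k a_k x^k, matching x^k gives (k+2)(k+1) a_{k+2} = 2(k - n) a_k = 2(k - 7) a_k. The right side vanishes at k = 7, so the series with the parity of 7 terminates at degree 7.
Standard normalization: leading coefficient of H_n is 2^n, so a_7 = 2^7 = 128. Work downward with a_k = (k+1)(k+2) a_{k+2} / (2(k - n)):
  a_5 = (6)(7)(128) / (2(5 - 7)) = 5376/(-4) = -1344
  a_3 = (4)(5)(-1344) / (2(3 - 7)) = -26880/(-8) = 3360
  a_1 = (2)(3)(3360) / (2(1 - 7)) = 20160/(-12) = -1680
Hence H_7(x) = 128 x^7 - 1344 x^5 + 3360 x^3 - 1680 x.

H_7(x); series = 128 x^7 - 1344 x^5 + 3360 x^3 - 1680 x


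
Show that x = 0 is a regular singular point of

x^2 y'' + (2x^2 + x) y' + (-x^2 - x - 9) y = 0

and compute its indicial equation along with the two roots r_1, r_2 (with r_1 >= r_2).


Divide by x^2 to reach normal form y'' + P_1(x) y' + P_2(x) y = 0 with P_1(x) = 2 + 1/x and P_2(x) = -1 - 1/x - 9/x^2.
x = 0 is a singular point because the y'-coefficient 2 + 1/x has a pole at x = 0 and the y-coefficient -1 - 1/x - 9/x^2 has a pole at x = 0.
It is a regular singular point because x P_1(x) = p(x) = 2x + 1 and x^2 P_2(x) = q(x) = -x^2 - x - 9 are polynomials, hence analytic at x = 0.
p(0) = 1,  q(0) = -9.
Indicial equation: r(r-1) + p(0) r + q(0) = 0, i.e. r^2 + (p(0) - 1) r + q(0) = 0, i.e. r^2 - 9 = 0.
Discriminant: (0)^2 - 4(-9) = 36, so r = (0 ± 6)/2.
Solving: r_1 = 3, r_2 = -3.

indicial: r^2 - 9 = 0; roots r_1 = 3, r_2 = -3


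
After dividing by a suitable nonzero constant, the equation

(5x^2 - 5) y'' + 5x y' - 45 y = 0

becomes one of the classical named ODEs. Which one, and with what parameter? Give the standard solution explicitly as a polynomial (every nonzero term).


All three coefficients share the factor -5; dividing through by -5 gives  (1 - x^2) y'' - x y' + 9 y = 0.
This matches the Chebyshev equation (1 - x^2) y'' - x y' + n^2 y = 0 (note the -x y' term, not -2x y') with n^2 = 9, so n = 3; the polynomial solution is T_3(x).
With y = sum_k a_k x^k, matching x^k gives (k+2)(k+1) a_{k+2} = (k^2 - n^2) a_k = (k - 3)(k + 3) a_k. The right side vanishes at k = 3, so the series with the parity of 3 terminates at degree 3.
Standard normalization: leading coefficient of T_n is 2^(n-1), so a_3 = 2^2 = 4. Work downward with a_k = (k+1)(k+2) a_{k+2} / ((k - 3)(k + 3)):
  a_1 = (2)(3)(4) / ((1 - 3)(1 + 3)) = 24/(-8) = -3
Hence T_3(x) = 4 x^3 - 3 x.

T_3(x); series = 4 x^3 - 3 x


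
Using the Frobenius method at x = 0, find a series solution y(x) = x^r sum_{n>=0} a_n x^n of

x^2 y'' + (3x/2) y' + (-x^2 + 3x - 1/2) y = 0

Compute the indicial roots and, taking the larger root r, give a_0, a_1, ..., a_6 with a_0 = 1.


Write in Frobenius form y'' + (p(x)/x) y' + (q(x)/x^2) y = 0:
  p(x) = 3/2,  q(x) = -x^2 + 3x - 1/2.
Indicial equation: r(r-1) + (3/2) r + (-1/2) = 0 -> roots r_1 = 1/2, r_2 = -1.
Take r = r_1 = 1/2. Let y(x) = x^r sum_{n>=0} a_n x^n with a_0 = 1.
Substitute y = x^r sum a_n x^n and match x^{r+n}. The recurrence is
  D(n) a_n + 3 a_{n-1} - 1 a_{n-2} = 0,  where D(n) = (r+n)(r+n-1) + (3/2)(r+n) + (-1/2).
  a_n = [-3 a_{n-1} + 1 a_{n-2}] / D(n).
Since the indicial polynomial factors as (r - r_1)(r - r_2), D(n) = (r_1 + n - r_1)(r_1 + n - r_2) = n(n + 3/2).
Evaluating step by step (a_0 = 1):
  n = 1: D(1) = 1(1 + 3/2) = 5/2; numerator = -3(1) = -3; a_1 = (-3)/(5/2) = -6/5
  n = 2: D(2) = 2(2 + 3/2) = 7; numerator = -3(-6/5) + 1(1) = 23/5; a_2 = (23/5)/(7) = 23/35
  n = 3: D(3) = 3(3 + 3/2) = 27/2; numerator = -3(23/35) + 1(-6/5) = -111/35; a_3 = (-111/35)/(27/2) = -74/315
  n = 4: D(4) = 4(4 + 3/2) = 22; numerator = -3(-74/315) + 1(23/35) = 143/105; a_4 = (143/105)/(22) = 13/210
  n = 5: D(5) = 5(5 + 3/2) = 65/2; numerator = -3(13/210) + 1(-74/315) = -53/126; a_5 = (-53/126)/(65/2) = -53/4095
  n = 6: D(6) = 6(6 + 3/2) = 45; numerator = -3(-53/4095) + 1(13/210) = 55/546; a_6 = (55/546)/(45) = 11/4914

r = 1/2; a_0 = 1; a_1 = -6/5; a_2 = 23/35; a_3 = -74/315; a_4 = 13/210; a_5 = -53/4095; a_6 = 11/4914


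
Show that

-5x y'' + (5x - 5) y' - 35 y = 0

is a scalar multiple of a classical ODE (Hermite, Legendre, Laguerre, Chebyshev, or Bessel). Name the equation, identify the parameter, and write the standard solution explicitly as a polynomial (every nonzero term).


All three coefficients share the factor -5; dividing through by -5 gives  x y'' + (1 - x) y' + 7 y = 0.
This matches the Laguerre equation x y'' + (1 - x) y' + n y = 0 with n = 7; the polynomial solution is L_7(x).
With y = sum_k a_k x^k, matching x^k gives (k+1)k a_{k+1} + (k+1) a_{k+1} - k a_k + n a_k = 0, i.e. (k+1)^2 a_{k+1} = (k - n) a_k = (k - 7) a_k. The right side vanishes at k = 7, so the series terminates at degree 7.
Standard normalization L_n(0) = 1 gives a_0 = 1. Work upward with a_{k+1} = (k - 7) a_k / (k+1)^2:
  a_1 = (0 - 7)(1) / 1^2 = -7/1 = -7
  a_2 = (1 - 7)(-7) / 2^2 = 42/4 = 21/2
  a_3 = (2 - 7)(21/2) / 3^2 = (-105/2)/9 = -35/6
  a_4 = (3 - 7)(-35/6) / 4^2 = (70/3)/16 = 35/24
  a_5 = (4 - 7)(35/24) / 5^2 = (-35/8)/25 = -7/40
  a_6 = (5 - 7)(-7/40) / 6^2 = (7/20)/36 = 7/720
  a_7 = (6 - 7)(7/720) / 7^2 = (-7/720)/49 = -1/5040
Hence L_7(x) = -x^7/5040 + 7 x^6/720 - 7 x^5/40 + 35 x^4/24 - 35 x^3/6 + 21 x^2/2 - 7 x + 1.

L_7(x); series = -x^7/5040 + 7 x^6/720 - 7 x^5/40 + 35 x^4/24 - 35 x^3/6 + 21 x^2/2 - 7 x + 1


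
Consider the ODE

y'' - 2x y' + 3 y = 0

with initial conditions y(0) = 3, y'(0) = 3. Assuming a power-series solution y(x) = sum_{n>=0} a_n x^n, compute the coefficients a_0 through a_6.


Ansatz: y(x) = sum_{n>=0} a_n x^n, so y'(x) = sum_{n>=1} n a_n x^(n-1) and y''(x) = sum_{n>=2} n(n-1) a_n x^(n-2).
Substitute into P(x) y'' + Q(x) y' + R(x) y = 0 with P(x) = 1, Q(x) = -2x, R(x) = 3, and match powers of x.
Initial conditions: a_0 = 3, a_1 = 3.
Setting the coefficient of each power of x to zero and solving order by order (substituting the coefficients already found):
  x^0: 2 a_2 + 3 a_0 = 0  ->  2 a_2 = -3 a_0 = -9  ->  a_2 = -9/2
  x^1: 6 a_3 + a_1 = 0  ->  6 a_3 = -a_1 = -3  ->  a_3 = -1/2
  x^2: 12 a_4 - a_2 = 0  ->  12 a_4 = a_2 = -9/2  ->  a_4 = -3/8
  x^3: 20 a_5 - 3 a_3 = 0  ->  20 a_5 = 3 a_3 = -3/2  ->  a_5 = -3/40
  x^4: 30 a_6 - 5 a_4 = 0  ->  30 a_6 = 5 a_4 = -15/8  ->  a_6 = -1/16
Truncated series: y(x) = 3 + 3 x - (9/2) x^2 - (1/2) x^3 - (3/8) x^4 - (3/40) x^5 - (1/16) x^6 + O(x^7).

a_0 = 3; a_1 = 3; a_2 = -9/2; a_3 = -1/2; a_4 = -3/8; a_5 = -3/40; a_6 = -1/16


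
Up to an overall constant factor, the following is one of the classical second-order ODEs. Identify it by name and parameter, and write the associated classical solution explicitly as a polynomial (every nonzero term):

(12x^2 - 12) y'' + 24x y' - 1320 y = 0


All three coefficients share the factor -12; dividing through by -12 gives  (1 - x^2) y'' - 2x y' + 110 y = 0.
This matches the Legendre equation (1 - x^2) y'' - 2x y' + n(n+1) y = 0 (note the -2x y' term) with n(n+1) = 110, so n = 10; the polynomial solution is P_10(x).
With y = sum_k a_k x^k, matching x^k gives (k+2)(k+1) a_{k+2} = [k(k+1) - n(n+1)] a_k = (k - 10)(k + 11) a_k. The right side vanishes at k = 10, so the series with the parity of 10 terminates at degree 10.
Standard normalization (P_n(1) = 1): leading coefficient (2n)!/(2^n (n!)^2) = 2432902008176640000/(1024*13168189440000) = 46189/256, so a_10 = 46189/256. Work downward with a_k = (k+1)(k+2) a_{k+2} / ((k - 10)(k + 11)):
  a_8 = (9)(10)(46189/256) / ((8 - 10)(8 + 11)) = (2078505/128)/(-38) = -109395/256
  a_6 = (7)(8)(-109395/256) / ((6 - 10)(6 + 11)) = (-765765/32)/(-68) = 45045/128
  a_4 = (5)(6)(45045/128) / ((4 - 10)(4 + 11)) = (675675/64)/(-90) = -15015/128
  a_2 = (3)(4)(-15015/128) / ((2 - 10)(2 + 11)) = (-45045/32)/(-104) = 3465/256
  a_0 = (1)(2)(3465/256) / ((0 - 10)(0 + 11)) = (3465/128)/(-110) = -63/256
Hence P_10(x) = 46189 x^10/256 - 109395 x^8/256 + 45045 x^6/128 - 15015 x^4/128 + 3465 x^2/256 - 63/256.

P_10(x); series = 46189 x^10/256 - 109395 x^8/256 + 45045 x^6/128 - 15015 x^4/128 + 3465 x^2/256 - 63/256


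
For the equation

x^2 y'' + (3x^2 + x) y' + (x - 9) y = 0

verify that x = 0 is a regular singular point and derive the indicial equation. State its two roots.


Divide by x^2 to reach normal form y'' + P_1(x) y' + P_2(x) y = 0 with P_1(x) = 3 + 1/x and P_2(x) = 1/x - 9/x^2.
x = 0 is a singular point because the y'-coefficient 3 + 1/x has a pole at x = 0 and the y-coefficient 1/x - 9/x^2 has a pole at x = 0.
It is a regular singular point because x P_1(x) = p(x) = 3x + 1 and x^2 P_2(x) = q(x) = x - 9 are polynomials, hence analytic at x = 0.
p(0) = 1,  q(0) = -9.
Indicial equation: r(r-1) + p(0) r + q(0) = 0, i.e. r^2 + (p(0) - 1) r + q(0) = 0, i.e. r^2 - 9 = 0.
Discriminant: (0)^2 - 4(-9) = 36, so r = (0 ± 6)/2.
Solving: r_1 = 3, r_2 = -3.

indicial: r^2 - 9 = 0; roots r_1 = 3, r_2 = -3


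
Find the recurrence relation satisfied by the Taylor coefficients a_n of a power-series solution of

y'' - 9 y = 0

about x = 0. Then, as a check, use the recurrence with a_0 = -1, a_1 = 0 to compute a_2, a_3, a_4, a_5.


Substitute y = sum_n a_n x^n into y'' + (const) y = 0.
y''(x) = sum_{n>=0} (n+2)(n+1) a_{n+2} x^n.
The ODE becomes sum_n [(n+2)(n+1) a_{n+2} - 9 a_n] x^n = 0.
Setting each coefficient to zero gives the recurrence:
  (n+2)(n+1) a_{n+2} - 9 a_n = 0,
  a_{n+2} = 9 / ((n+1)(n+2)) a_n.

Check with a_0 = -1, a_1 = 0 (apply the recurrence for n = 0, 1, 2, 3): a_0 = -1, a_1 = 0, a_2 = -9/2, a_3 = 0, a_4 = -27/8, a_5 = 0.

a_{n+2} = 9/((n+1)(n+2)) * a_n; check: a_0 = -1, a_1 = 0, a_2 = -9/2, a_3 = 0, a_4 = -27/8, a_5 = 0


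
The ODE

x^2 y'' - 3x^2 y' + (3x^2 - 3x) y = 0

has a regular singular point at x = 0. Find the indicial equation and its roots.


Divide by x^2 to reach normal form y'' + P_1(x) y' + P_2(x) y = 0 with P_1(x) = -3 and P_2(x) = 3 - 3/x.
x = 0 is a singular point because the y-coefficient 3 - 3/x has a pole at x = 0.
It is a regular singular point because x P_1(x) = p(x) = -3x and x^2 P_2(x) = q(x) = 3x^2 - 3x are polynomials, hence analytic at x = 0.
p(0) = 0,  q(0) = 0.
Indicial equation: r(r-1) + p(0) r + q(0) = 0, i.e. r^2 + (p(0) - 1) r + q(0) = 0, i.e. r^2 - 1 r = 0.
Discriminant: (-1)^2 - 4(0) = 1, so r = (1 ± 1)/2.
Solving: r_1 = 1, r_2 = 0.

indicial: r^2 - 1 r = 0; roots r_1 = 1, r_2 = 0


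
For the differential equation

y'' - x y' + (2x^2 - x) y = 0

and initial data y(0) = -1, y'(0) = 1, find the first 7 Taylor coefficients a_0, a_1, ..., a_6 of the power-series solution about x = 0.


Ansatz: y(x) = sum_{n>=0} a_n x^n, so y'(x) = sum_{n>=1} n a_n x^(n-1) and y''(x) = sum_{n>=2} n(n-1) a_n x^(n-2).
Substitute into P(x) y'' + Q(x) y' + R(x) y = 0 with P(x) = 1, Q(x) = -x, R(x) = 2x^2 - x, and match powers of x.
Initial conditions: a_0 = -1, a_1 = 1.
Setting the coefficient of each power of x to zero and solving order by order (substituting the coefficients already found):
  x^0: 2 a_2 = 0  ->  a_2 = 0
  x^1: 6 a_3 - a_1 - a_0 = 0  ->  6 a_3 = a_1 + a_0 = 0  ->  a_3 = 0
  x^2: 12 a_4 - 2 a_2 - a_1 + 2 a_0 = 0  ->  12 a_4 = 2 a_2 + a_1 - 2 a_0 = 3  ->  a_4 = 1/4
  x^3: 20 a_5 - 3 a_3 - a_2 + 2 a_1 = 0  ->  20 a_5 = 3 a_3 + a_2 - 2 a_1 = -2  ->  a_5 = -1/10
  x^4: 30 a_6 - 4 a_4 - a_3 + 2 a_2 = 0  ->  30 a_6 = 4 a_4 + a_3 - 2 a_2 = 1  ->  a_6 = 1/30
Truncated series: y(x) = -1 + x + (1/4) x^4 - (1/10) x^5 + (1/30) x^6 + O(x^7).

a_0 = -1; a_1 = 1; a_2 = 0; a_3 = 0; a_4 = 1/4; a_5 = -1/10; a_6 = 1/30


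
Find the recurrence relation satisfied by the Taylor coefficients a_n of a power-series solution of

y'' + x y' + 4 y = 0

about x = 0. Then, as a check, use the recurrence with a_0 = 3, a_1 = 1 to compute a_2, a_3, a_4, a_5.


Substitute y = sum_n a_n x^n.
y''(x) has coefficient (n+2)(n+1) a_{n+2} at x^n;
x y'(x) has coefficient n a_n at x^n (shift);
4 y(x) has coefficient 4 a_n at x^n.
Matching x^n: (n+2)(n+1) a_{n+2} + (n + 4) a_n = 0.
Thus a_{n+2} = (-n - 4) / ((n+1)(n+2)) * a_n.

Check with a_0 = 3, a_1 = 1 (apply the recurrence for n = 0, 1, 2, 3): a_0 = 3, a_1 = 1, a_2 = -6, a_3 = -5/6, a_4 = 3, a_5 = 7/24.

a_(n+2) = (-n - 4) / ((n+1)(n+2)) * a_n; check: a_0 = 3, a_1 = 1, a_2 = -6, a_3 = -5/6, a_4 = 3, a_5 = 7/24


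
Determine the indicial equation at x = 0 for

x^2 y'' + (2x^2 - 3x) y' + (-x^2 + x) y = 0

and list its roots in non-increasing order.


Divide by x^2 to reach normal form y'' + P_1(x) y' + P_2(x) y = 0 with P_1(x) = 2 - 3/x and P_2(x) = -1 + 1/x.
x = 0 is a singular point because the y'-coefficient 2 - 3/x has a pole at x = 0 and the y-coefficient -1 + 1/x has a pole at x = 0.
It is a regular singular point because x P_1(x) = p(x) = 2x - 3 and x^2 P_2(x) = q(x) = -x^2 + x are polynomials, hence analytic at x = 0.
p(0) = -3,  q(0) = 0.
Indicial equation: r(r-1) + p(0) r + q(0) = 0, i.e. r^2 + (p(0) - 1) r + q(0) = 0, i.e. r^2 - 4 r = 0.
Discriminant: (-4)^2 - 4(0) = 16, so r = (4 ± 4)/2.
Solving: r_1 = 4, r_2 = 0.

indicial: r^2 - 4 r = 0; roots r_1 = 4, r_2 = 0


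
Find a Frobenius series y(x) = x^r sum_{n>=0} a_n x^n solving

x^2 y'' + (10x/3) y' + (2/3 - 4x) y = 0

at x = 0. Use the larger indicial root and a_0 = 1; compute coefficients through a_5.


Write in Frobenius form y'' + (p(x)/x) y' + (q(x)/x^2) y = 0:
  p(x) = 10/3,  q(x) = 2/3 - 4x.
Indicial equation: r(r-1) + (10/3) r + (2/3) = 0 -> roots r_1 = -1/3, r_2 = -2.
Take r = r_1 = -1/3. Let y(x) = x^r sum_{n>=0} a_n x^n with a_0 = 1.
Substitute y = x^r sum a_n x^n and match x^{r+n}. The recurrence is
  D(n) a_n - 4 a_{n-1} = 0,  where D(n) = (r+n)(r+n-1) + (10/3)(r+n) + (2/3).
  a_n = 4 / D(n) * a_{n-1}.
Since the indicial polynomial factors as (r - r_1)(r - r_2), D(n) = (r_1 + n - r_1)(r_1 + n - r_2) = n(n + 5/3).
Evaluating step by step (a_0 = 1):
  n = 1: D(1) = 1(1 + 5/3) = 8/3; numerator = 4(1) = 4; a_1 = (4)/(8/3) = 3/2
  n = 2: D(2) = 2(2 + 5/3) = 22/3; numerator = 4(3/2) = 6; a_2 = (6)/(22/3) = 9/11
  n = 3: D(3) = 3(3 + 5/3) = 14; numerator = 4(9/11) = 36/11; a_3 = (36/11)/(14) = 18/77
  n = 4: D(4) = 4(4 + 5/3) = 68/3; numerator = 4(18/77) = 72/77; a_4 = (72/77)/(68/3) = 54/1309
  n = 5: D(5) = 5(5 + 5/3) = 100/3; numerator = 4(54/1309) = 216/1309; a_5 = (216/1309)/(100/3) = 162/32725

r = -1/3; a_0 = 1; a_1 = 3/2; a_2 = 9/11; a_3 = 18/77; a_4 = 54/1309; a_5 = 162/32725


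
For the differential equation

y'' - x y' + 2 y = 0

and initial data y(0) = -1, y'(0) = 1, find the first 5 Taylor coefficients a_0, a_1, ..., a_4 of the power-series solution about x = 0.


Ansatz: y(x) = sum_{n>=0} a_n x^n, so y'(x) = sum_{n>=1} n a_n x^(n-1) and y''(x) = sum_{n>=2} n(n-1) a_n x^(n-2).
Substitute into P(x) y'' + Q(x) y' + R(x) y = 0 with P(x) = 1, Q(x) = -x, R(x) = 2, and match powers of x.
Initial conditions: a_0 = -1, a_1 = 1.
Setting the coefficient of each power of x to zero and solving order by order (substituting the coefficients already found):
  x^0: 2 a_2 + 2 a_0 = 0  ->  2 a_2 = -2 a_0 = 2  ->  a_2 = 1
  x^1: 6 a_3 + a_1 = 0  ->  6 a_3 = -a_1 = -1  ->  a_3 = -1/6
  x^2: 12 a_4 = 0  ->  a_4 = 0
Truncated series: y(x) = -1 + x + x^2 - (1/6) x^3 + O(x^5).

a_0 = -1; a_1 = 1; a_2 = 1; a_3 = -1/6; a_4 = 0


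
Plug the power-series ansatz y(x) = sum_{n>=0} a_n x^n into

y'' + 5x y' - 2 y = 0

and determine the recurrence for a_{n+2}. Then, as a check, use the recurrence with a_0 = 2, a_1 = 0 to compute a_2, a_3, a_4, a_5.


Substitute y = sum_n a_n x^n.
y''(x) has coefficient (n+2)(n+1) a_{n+2} at x^n;
5 x y'(x) has coefficient 5 n a_n at x^n (shift);
-2 y(x) has coefficient -2 a_n at x^n.
Matching x^n: (n+2)(n+1) a_{n+2} + (5n - 2) a_n = 0.
Thus a_{n+2} = (-5n + 2) / ((n+1)(n+2)) * a_n.

Check with a_0 = 2, a_1 = 0 (apply the recurrence for n = 0, 1, 2, 3): a_0 = 2, a_1 = 0, a_2 = 2, a_3 = 0, a_4 = -4/3, a_5 = 0.

a_(n+2) = (-5n + 2) / ((n+1)(n+2)) * a_n; check: a_0 = 2, a_1 = 0, a_2 = 2, a_3 = 0, a_4 = -4/3, a_5 = 0


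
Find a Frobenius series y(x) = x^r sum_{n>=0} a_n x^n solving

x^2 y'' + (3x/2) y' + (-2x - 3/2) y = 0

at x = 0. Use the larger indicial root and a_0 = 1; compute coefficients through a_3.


Write in Frobenius form y'' + (p(x)/x) y' + (q(x)/x^2) y = 0:
  p(x) = 3/2,  q(x) = -2x - 3/2.
Indicial equation: r(r-1) + (3/2) r + (-3/2) = 0 -> roots r_1 = 1, r_2 = -3/2.
Take r = r_1 = 1. Let y(x) = x^r sum_{n>=0} a_n x^n with a_0 = 1.
Substitute y = x^r sum a_n x^n and match x^{r+n}. The recurrence is
  D(n) a_n - 2 a_{n-1} = 0,  where D(n) = (r+n)(r+n-1) + (3/2)(r+n) + (-3/2).
  a_n = 2 / D(n) * a_{n-1}.
Since the indicial polynomial factors as (r - r_1)(r - r_2), D(n) = (r_1 + n - r_1)(r_1 + n - r_2) = n(n + 5/2).
Evaluating step by step (a_0 = 1):
  n = 1: D(1) = 1(1 + 5/2) = 7/2; numerator = 2(1) = 2; a_1 = (2)/(7/2) = 4/7
  n = 2: D(2) = 2(2 + 5/2) = 9; numerator = 2(4/7) = 8/7; a_2 = (8/7)/(9) = 8/63
  n = 3: D(3) = 3(3 + 5/2) = 33/2; numerator = 2(8/63) = 16/63; a_3 = (16/63)/(33/2) = 32/2079

r = 1; a_0 = 1; a_1 = 4/7; a_2 = 8/63; a_3 = 32/2079


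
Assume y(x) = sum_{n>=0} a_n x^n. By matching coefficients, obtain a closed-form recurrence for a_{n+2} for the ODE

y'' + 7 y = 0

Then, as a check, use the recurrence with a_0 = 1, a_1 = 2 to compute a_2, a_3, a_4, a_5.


Substitute y = sum_n a_n x^n into y'' + (const) y = 0.
y''(x) = sum_{n>=0} (n+2)(n+1) a_{n+2} x^n.
The ODE becomes sum_n [(n+2)(n+1) a_{n+2} + 7 a_n] x^n = 0.
Setting each coefficient to zero gives the recurrence:
  (n+2)(n+1) a_{n+2} + 7 a_n = 0,
  a_{n+2} = -7 / ((n+1)(n+2)) a_n.

Check with a_0 = 1, a_1 = 2 (apply the recurrence for n = 0, 1, 2, 3): a_0 = 1, a_1 = 2, a_2 = -7/2, a_3 = -7/3, a_4 = 49/24, a_5 = 49/60.

a_{n+2} = -7/((n+1)(n+2)) * a_n; check: a_0 = 1, a_1 = 2, a_2 = -7/2, a_3 = -7/3, a_4 = 49/24, a_5 = 49/60


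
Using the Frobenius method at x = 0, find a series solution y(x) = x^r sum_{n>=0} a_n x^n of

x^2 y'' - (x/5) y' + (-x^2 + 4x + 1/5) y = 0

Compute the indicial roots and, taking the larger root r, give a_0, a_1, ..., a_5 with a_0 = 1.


Write in Frobenius form y'' + (p(x)/x) y' + (q(x)/x^2) y = 0:
  p(x) = -1/5,  q(x) = -x^2 + 4x + 1/5.
Indicial equation: r(r-1) + (-1/5) r + (1/5) = 0 -> roots r_1 = 1, r_2 = 1/5.
Take r = r_1 = 1. Let y(x) = x^r sum_{n>=0} a_n x^n with a_0 = 1.
Substitute y = x^r sum a_n x^n and match x^{r+n}. The recurrence is
  D(n) a_n + 4 a_{n-1} - 1 a_{n-2} = 0,  where D(n) = (r+n)(r+n-1) + (-1/5)(r+n) + (1/5).
  a_n = [-4 a_{n-1} + 1 a_{n-2}] / D(n).
Since the indicial polynomial factors as (r - r_1)(r - r_2), D(n) = (r_1 + n - r_1)(r_1 + n - r_2) = n(n + 4/5).
Evaluating step by step (a_0 = 1):
  n = 1: D(1) = 1(1 + 4/5) = 9/5; numerator = -4(1) = -4; a_1 = (-4)/(9/5) = -20/9
  n = 2: D(2) = 2(2 + 4/5) = 28/5; numerator = -4(-20/9) + 1(1) = 89/9; a_2 = (89/9)/(28/5) = 445/252
  n = 3: D(3) = 3(3 + 4/5) = 57/5; numerator = -4(445/252) + 1(-20/9) = -65/7; a_3 = (-65/7)/(57/5) = -325/399
  n = 4: D(4) = 4(4 + 4/5) = 96/5; numerator = -4(-325/399) + 1(445/252) = 24055/4788; a_4 = (24055/4788)/(96/5) = 120275/459648
  n = 5: D(5) = 5(5 + 4/5) = 29; numerator = -4(120275/459648) + 1(-325/399) = -213875/114912; a_5 = (-213875/114912)/(29) = -7375/114912

r = 1; a_0 = 1; a_1 = -20/9; a_2 = 445/252; a_3 = -325/399; a_4 = 120275/459648; a_5 = -7375/114912


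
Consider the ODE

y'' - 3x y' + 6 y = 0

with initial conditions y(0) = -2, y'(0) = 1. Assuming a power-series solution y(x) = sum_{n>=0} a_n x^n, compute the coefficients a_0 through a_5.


Ansatz: y(x) = sum_{n>=0} a_n x^n, so y'(x) = sum_{n>=1} n a_n x^(n-1) and y''(x) = sum_{n>=2} n(n-1) a_n x^(n-2).
Substitute into P(x) y'' + Q(x) y' + R(x) y = 0 with P(x) = 1, Q(x) = -3x, R(x) = 6, and match powers of x.
Initial conditions: a_0 = -2, a_1 = 1.
Setting the coefficient of each power of x to zero and solving order by order (substituting the coefficients already found):
  x^0: 2 a_2 + 6 a_0 = 0  ->  2 a_2 = -6 a_0 = 12  ->  a_2 = 6
  x^1: 6 a_3 + 3 a_1 = 0  ->  6 a_3 = -3 a_1 = -3  ->  a_3 = -1/2
  x^2: 12 a_4 = 0  ->  a_4 = 0
  x^3: 20 a_5 - 3 a_3 = 0  ->  20 a_5 = 3 a_3 = -3/2  ->  a_5 = -3/40
Truncated series: y(x) = -2 + x + 6 x^2 - (1/2) x^3 - (3/40) x^5 + O(x^6).

a_0 = -2; a_1 = 1; a_2 = 6; a_3 = -1/2; a_4 = 0; a_5 = -3/40


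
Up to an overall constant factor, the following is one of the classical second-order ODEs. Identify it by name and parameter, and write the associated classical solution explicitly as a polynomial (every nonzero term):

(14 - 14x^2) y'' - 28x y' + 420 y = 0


All three coefficients share the factor 14; dividing through by 14 gives  (1 - x^2) y'' - 2x y' + 30 y = 0.
This matches the Legendre equation (1 - x^2) y'' - 2x y' + n(n+1) y = 0 (note the -2x y' term) with n(n+1) = 30, so n = 5; the polynomial solution is P_5(x).
With y = sum_k a_k x^k, matching x^k gives (k+2)(k+1) a_{k+2} = [k(k+1) - n(n+1)] a_k = (k - 5)(k + 6) a_k. The right side vanishes at k = 5, so the series with the parity of 5 terminates at degree 5.
Standard normalization (P_n(1) = 1): leading coefficient (2n)!/(2^n (n!)^2) = 3628800/(32*14400) = 63/8, so a_5 = 63/8. Work downward with a_k = (k+1)(k+2) a_{k+2} / ((k - 5)(k + 6)):
  a_3 = (4)(5)(63/8) / ((3 - 5)(3 + 6)) = (315/2)/(-18) = -35/4
  a_1 = (2)(3)(-35/4) / ((1 - 5)(1 + 6)) = (-105/2)/(-28) = 15/8
Hence P_5(x) = 63 x^5/8 - 35 x^3/4 + 15 x/8.

P_5(x); series = 63 x^5/8 - 35 x^3/4 + 15 x/8


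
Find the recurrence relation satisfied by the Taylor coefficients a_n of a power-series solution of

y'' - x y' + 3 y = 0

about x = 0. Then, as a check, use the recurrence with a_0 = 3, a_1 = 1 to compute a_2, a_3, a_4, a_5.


Substitute y = sum_n a_n x^n.
y''(x) has coefficient (n+2)(n+1) a_{n+2} at x^n;
-x y'(x) has coefficient -n a_n at x^n (shift);
3 y(x) has coefficient 3 a_n at x^n.
Matching x^n: (n+2)(n+1) a_{n+2} + (-n + 3) a_n = 0.
Thus a_{n+2} = (n - 3) / ((n+1)(n+2)) * a_n.

Check with a_0 = 3, a_1 = 1 (apply the recurrence for n = 0, 1, 2, 3): a_0 = 3, a_1 = 1, a_2 = -9/2, a_3 = -1/3, a_4 = 3/8, a_5 = 0.

a_(n+2) = (n - 3) / ((n+1)(n+2)) * a_n; check: a_0 = 3, a_1 = 1, a_2 = -9/2, a_3 = -1/3, a_4 = 3/8, a_5 = 0


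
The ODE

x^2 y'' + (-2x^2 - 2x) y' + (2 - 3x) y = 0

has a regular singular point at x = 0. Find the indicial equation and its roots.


Divide by x^2 to reach normal form y'' + P_1(x) y' + P_2(x) y = 0 with P_1(x) = -2 - 2/x and P_2(x) = -3/x + 2/x^2.
x = 0 is a singular point because the y'-coefficient -2 - 2/x has a pole at x = 0 and the y-coefficient -3/x + 2/x^2 has a pole at x = 0.
It is a regular singular point because x P_1(x) = p(x) = -2x - 2 and x^2 P_2(x) = q(x) = 2 - 3x are polynomials, hence analytic at x = 0.
p(0) = -2,  q(0) = 2.
Indicial equation: r(r-1) + p(0) r + q(0) = 0, i.e. r^2 + (p(0) - 1) r + q(0) = 0, i.e. r^2 - 3 r + 2 = 0.
Discriminant: (-3)^2 - 4(2) = 1, so r = (3 ± 1)/2.
Solving: r_1 = 2, r_2 = 1.

indicial: r^2 - 3 r + 2 = 0; roots r_1 = 2, r_2 = 1
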